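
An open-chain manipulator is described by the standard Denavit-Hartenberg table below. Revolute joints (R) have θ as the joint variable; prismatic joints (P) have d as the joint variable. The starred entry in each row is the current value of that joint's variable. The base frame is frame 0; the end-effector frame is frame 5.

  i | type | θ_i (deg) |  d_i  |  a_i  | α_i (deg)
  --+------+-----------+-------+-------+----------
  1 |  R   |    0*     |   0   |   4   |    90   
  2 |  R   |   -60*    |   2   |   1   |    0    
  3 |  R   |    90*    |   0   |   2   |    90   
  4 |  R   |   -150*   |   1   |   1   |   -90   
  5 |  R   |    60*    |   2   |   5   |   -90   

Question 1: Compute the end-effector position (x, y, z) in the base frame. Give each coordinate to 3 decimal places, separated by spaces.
after link 1: o_1 = (4.0000, 0.0000, 0.0000)
after link 2: o_2 = (4.5000, -2.0000, -0.8660)
after link 3: o_3 = (6.2321, -2.0000, 0.1340)
after link 4: o_4 = (5.9821, -1.5000, -1.1651)
after link 5: o_5 = (2.8080, 1.4821, 2.0024)

2.808 1.482 2.002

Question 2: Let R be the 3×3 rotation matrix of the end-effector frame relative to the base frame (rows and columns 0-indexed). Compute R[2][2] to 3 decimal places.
0.808

End-effector z-axis (col 2 of R) = (0.3995,-0.4330,0.8080)
R[2][2] = 0.8080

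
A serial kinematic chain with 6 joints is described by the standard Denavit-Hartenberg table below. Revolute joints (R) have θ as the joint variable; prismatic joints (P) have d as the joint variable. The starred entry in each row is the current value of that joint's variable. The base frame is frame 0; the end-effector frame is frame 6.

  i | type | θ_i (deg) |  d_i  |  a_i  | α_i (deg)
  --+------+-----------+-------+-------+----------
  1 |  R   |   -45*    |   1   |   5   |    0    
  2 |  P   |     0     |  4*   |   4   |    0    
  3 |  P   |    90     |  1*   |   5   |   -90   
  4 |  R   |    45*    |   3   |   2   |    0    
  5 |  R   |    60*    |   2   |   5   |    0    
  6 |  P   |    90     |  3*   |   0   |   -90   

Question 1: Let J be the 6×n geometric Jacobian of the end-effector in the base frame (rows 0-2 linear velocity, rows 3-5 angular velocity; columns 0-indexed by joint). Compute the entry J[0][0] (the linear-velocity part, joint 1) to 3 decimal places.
axis z_0 = ẑ; lever o_n−o_0 = (4.3276,2.9134,-0.2438)
cross product → J_v[:, 0] = (-2.9134,4.3276,0.0000)
J_ω[:, 0] = z_0
entry J[0][0] = -2.9134

-2.913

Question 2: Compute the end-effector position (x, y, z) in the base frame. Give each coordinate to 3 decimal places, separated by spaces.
4.328 2.913 -0.244

after link 1: o_1 = (3.5355, -3.5355, 1.0000)
after link 2: o_2 = (6.3640, -6.3640, 5.0000)
after link 3: o_3 = (9.8995, -2.8284, 6.0000)
after link 4: o_4 = (8.7782, 0.2929, 4.5858)
after link 5: o_5 = (6.4489, 0.7920, -0.2438)
after link 6: o_6 = (4.3276, 2.9134, -0.2438)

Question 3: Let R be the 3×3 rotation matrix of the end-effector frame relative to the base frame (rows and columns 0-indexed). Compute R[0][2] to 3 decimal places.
End-effector z-axis (col 2 of R) = (0.1830,0.1830,0.9659)
R[0][2] = 0.1830

0.183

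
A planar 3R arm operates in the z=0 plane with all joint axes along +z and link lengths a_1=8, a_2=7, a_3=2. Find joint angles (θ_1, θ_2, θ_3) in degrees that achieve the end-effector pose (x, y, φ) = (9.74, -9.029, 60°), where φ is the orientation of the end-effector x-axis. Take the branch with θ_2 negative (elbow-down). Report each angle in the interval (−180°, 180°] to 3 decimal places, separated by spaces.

-29.996 -45.006 135.002

wrist centre = target − a_3·(cos φ, sin φ) = (8.7400, -10.7611)
cos θ_2 = (192.1878−8²−7²)/(2·8·7) = 0.7070; θ_2 = -45.0059° (elbow-down)
β = atan2(-10.7611,8.7400) = -50.9169°; ψ = atan2(-4.9503,12.9492) = -20.9209°
θ_1 = β − ψ = -29.9960°
θ_3 = φ − θ_1 − θ_2 = 135.0019° (wrapped to (-180°,180°])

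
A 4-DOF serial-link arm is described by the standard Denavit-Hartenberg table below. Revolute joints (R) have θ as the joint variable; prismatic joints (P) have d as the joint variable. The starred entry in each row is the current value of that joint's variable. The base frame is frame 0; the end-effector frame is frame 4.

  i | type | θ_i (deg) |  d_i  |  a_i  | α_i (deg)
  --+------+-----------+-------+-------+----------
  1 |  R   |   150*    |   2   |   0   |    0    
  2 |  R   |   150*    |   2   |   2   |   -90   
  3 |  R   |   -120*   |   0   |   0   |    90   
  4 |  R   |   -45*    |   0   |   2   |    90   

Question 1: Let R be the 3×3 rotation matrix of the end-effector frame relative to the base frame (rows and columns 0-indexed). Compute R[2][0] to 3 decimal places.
0.612

End-effector x-axis (col 0 of R) = (-0.7891,-0.0474,0.6124)
R[2][0] = 0.6124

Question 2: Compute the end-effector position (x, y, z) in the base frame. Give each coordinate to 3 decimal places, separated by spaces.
-0.578 -1.827 5.225

after link 1: o_1 = (0.0000, 0.0000, 2.0000)
after link 2: o_2 = (1.0000, -1.7321, 4.0000)
after link 3: o_3 = (1.0000, -1.7321, 4.0000)
after link 4: o_4 = (-0.5783, -1.8268, 5.2247)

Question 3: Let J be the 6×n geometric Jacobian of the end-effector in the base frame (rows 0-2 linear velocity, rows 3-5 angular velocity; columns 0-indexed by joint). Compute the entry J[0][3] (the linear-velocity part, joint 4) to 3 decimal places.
0.871

axis z_3 = (-0.4330,0.7500,-0.5000); lever o_n−o_3 = (-1.5783,-0.0947,1.2247)
cross product → J_v[:, 3] = (0.8712,1.3195,1.2247)
J_ω[:, 3] = z_3
entry J[0][3] = 0.8712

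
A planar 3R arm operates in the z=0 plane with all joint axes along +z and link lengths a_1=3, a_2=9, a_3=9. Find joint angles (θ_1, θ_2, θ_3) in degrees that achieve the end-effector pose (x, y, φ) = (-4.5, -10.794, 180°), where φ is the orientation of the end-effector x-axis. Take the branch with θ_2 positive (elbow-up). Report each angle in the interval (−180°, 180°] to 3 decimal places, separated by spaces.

wrist centre = target − a_3·(cos φ, sin φ) = (4.5000, -10.7940)
cos θ_2 = (136.7604−3²−9²)/(2·3·9) = 0.8659; θ_2 = 30.0105° (elbow-up)
β = atan2(-10.7940,4.5000) = -67.3688°; ψ = atan2(4.5014,10.7934) = 22.6387°
θ_1 = β − ψ = -90.0076°
θ_3 = φ − θ_1 − θ_2 = -120.0029° (wrapped to (-180°,180°])

-90.008 30.010 -120.003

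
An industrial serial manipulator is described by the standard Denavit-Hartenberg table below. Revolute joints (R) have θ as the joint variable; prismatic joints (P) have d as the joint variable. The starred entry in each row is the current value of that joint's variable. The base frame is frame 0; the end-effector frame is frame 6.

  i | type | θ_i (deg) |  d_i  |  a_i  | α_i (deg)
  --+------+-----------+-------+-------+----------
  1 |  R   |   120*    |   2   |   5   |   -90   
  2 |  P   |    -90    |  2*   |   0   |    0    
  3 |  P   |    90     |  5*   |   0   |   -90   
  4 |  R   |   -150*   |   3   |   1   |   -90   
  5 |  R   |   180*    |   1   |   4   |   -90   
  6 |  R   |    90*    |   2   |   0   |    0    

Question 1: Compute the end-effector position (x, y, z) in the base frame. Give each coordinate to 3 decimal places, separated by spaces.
-9.562 3.830 -3.000

after link 1: o_1 = (-2.5000, 4.3301, 2.0000)
after link 2: o_2 = (-4.2321, 3.3301, 2.0000)
after link 3: o_3 = (-8.5622, 0.8301, 2.0000)
after link 4: o_4 = (-8.5622, -0.1699, -1.0000)
after link 5: o_5 = (-9.5622, 3.8301, -1.0000)
after link 6: o_6 = (-9.5622, 3.8301, -3.0000)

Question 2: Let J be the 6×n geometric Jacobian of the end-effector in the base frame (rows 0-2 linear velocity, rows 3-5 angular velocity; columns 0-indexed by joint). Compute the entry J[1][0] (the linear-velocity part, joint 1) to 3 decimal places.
-9.562

axis z_0 = ẑ; lever o_n−o_0 = (-9.5622,3.8301,-3.0000)
cross product → J_v[:, 0] = (-3.8301,-9.5622,0.0000)
J_ω[:, 0] = z_0
entry J[1][0] = -9.5622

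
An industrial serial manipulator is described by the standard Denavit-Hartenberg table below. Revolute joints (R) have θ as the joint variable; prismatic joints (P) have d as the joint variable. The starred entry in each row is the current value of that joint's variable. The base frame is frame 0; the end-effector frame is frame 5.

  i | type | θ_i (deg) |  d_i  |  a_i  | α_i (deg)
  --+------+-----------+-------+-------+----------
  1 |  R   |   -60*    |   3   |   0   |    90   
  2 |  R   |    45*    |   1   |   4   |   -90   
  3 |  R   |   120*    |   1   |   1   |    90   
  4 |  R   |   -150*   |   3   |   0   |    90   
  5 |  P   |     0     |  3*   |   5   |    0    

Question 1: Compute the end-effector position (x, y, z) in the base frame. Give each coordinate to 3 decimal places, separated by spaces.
after link 1: o_1 = (0.0000, 0.0000, 3.0000)
after link 2: o_2 = (0.5482, -2.9495, 5.8284)
after link 3: o_3 = (0.7679, -1.5979, 6.1820)
after link 4: o_4 = (2.9855, -2.4389, 8.0191)
after link 5: o_5 = (-0.3912, -6.6885, 10.1497)

-0.391 -6.688 10.150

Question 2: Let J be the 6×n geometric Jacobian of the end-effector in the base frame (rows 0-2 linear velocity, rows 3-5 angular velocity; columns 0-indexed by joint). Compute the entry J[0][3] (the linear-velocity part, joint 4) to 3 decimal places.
axis z_3 = (0.7392,-0.2803,0.6124); lever o_n−o_3 = (-1.1590,-5.0906,3.9677)
cross product → J_v[:, 3] = (2.0050,-3.6427,-4.0878)
J_ω[:, 3] = z_3
entry J[0][3] = 2.0050

2.005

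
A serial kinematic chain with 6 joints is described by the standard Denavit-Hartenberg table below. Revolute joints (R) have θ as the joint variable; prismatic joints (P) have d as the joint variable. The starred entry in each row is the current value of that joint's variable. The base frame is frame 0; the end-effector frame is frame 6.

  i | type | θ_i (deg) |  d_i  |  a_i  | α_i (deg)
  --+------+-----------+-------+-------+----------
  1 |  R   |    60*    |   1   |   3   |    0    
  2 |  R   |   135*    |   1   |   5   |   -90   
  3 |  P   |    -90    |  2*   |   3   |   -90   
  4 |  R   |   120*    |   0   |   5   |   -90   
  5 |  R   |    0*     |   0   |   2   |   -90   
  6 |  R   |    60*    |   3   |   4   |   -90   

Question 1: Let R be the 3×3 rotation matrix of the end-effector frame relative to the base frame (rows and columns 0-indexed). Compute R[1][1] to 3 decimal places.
-0.259

End-effector y-axis (col 1 of R) = (-0.9659,-0.2588,0.0000)
R[1][1] = -0.2588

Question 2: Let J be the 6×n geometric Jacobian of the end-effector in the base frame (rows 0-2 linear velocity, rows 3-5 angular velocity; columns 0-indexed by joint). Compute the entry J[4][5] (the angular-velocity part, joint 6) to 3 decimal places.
0.259

axis z_5 = (0.9659,0.2588,-0.0000); lever o_n−o_5 = (2.0012,4.1225,2.0000)
cross product → J_v[:, 5] = (0.5176,-1.9319,3.4641)
J_ω[:, 5] = z_5
entry J[4][5] = 0.2588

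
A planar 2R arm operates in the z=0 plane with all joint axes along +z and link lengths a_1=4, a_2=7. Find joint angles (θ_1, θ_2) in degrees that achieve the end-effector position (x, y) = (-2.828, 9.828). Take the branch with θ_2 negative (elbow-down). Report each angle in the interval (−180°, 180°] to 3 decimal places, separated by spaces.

135.009 -45.016

cos θ_2 = (104.5872−4²−7²)/(2·4·7) = 0.7069; θ_2 = -45.0156° (elbow-down)
β = atan2(9.8280,-2.8280) = 106.0531°; ψ = atan2(-4.9511,8.9484) = -28.9555°
θ_1 = β − ψ = 135.0087°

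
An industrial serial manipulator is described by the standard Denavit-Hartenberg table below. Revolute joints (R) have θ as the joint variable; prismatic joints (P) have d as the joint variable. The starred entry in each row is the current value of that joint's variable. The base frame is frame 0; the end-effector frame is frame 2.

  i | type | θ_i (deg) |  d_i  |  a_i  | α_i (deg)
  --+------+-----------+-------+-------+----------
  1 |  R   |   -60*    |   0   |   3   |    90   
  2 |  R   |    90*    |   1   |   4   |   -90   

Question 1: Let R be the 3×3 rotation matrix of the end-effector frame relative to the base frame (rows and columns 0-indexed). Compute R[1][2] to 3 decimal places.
0.866

End-effector z-axis (col 2 of R) = (-0.5000,0.8660,0.0000)
R[1][2] = 0.8660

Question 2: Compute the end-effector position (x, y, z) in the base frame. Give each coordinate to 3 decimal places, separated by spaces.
0.634 -3.098 4.000

after link 1: o_1 = (1.5000, -2.5981, 0.0000)
after link 2: o_2 = (0.6340, -3.0981, 4.0000)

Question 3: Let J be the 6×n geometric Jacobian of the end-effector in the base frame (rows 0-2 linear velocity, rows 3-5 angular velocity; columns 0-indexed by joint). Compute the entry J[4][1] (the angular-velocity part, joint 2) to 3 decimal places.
axis z_1 = (-0.8660,-0.5000,0.0000); lever o_n−o_1 = (-0.8660,-0.5000,4.0000)
cross product → J_v[:, 1] = (-2.0000,3.4641,0.0000)
J_ω[:, 1] = z_1
entry J[4][1] = -0.5000

-0.500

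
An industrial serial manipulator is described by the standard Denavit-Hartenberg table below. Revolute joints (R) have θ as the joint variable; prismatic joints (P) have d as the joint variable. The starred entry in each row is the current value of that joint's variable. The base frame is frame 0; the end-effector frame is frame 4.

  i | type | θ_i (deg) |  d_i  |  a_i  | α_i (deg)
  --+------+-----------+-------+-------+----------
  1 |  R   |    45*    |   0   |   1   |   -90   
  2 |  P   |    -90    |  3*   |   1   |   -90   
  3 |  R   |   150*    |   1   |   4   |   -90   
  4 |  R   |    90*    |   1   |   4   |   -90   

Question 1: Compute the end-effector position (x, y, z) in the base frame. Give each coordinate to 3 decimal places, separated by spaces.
-2.734 -0.095 -2.964

after link 1: o_1 = (0.7071, 0.7071, 0.0000)
after link 2: o_2 = (-1.4142, 2.8284, 1.0000)
after link 3: o_3 = (0.7071, 2.1213, -2.4641)
after link 4: o_4 = (-2.7337, -0.0947, -2.9641)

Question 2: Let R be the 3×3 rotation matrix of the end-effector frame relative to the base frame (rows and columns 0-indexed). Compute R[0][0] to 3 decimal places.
End-effector x-axis (col 0 of R) = (-0.7071,-0.7071,-0.0000)
R[0][0] = -0.7071

-0.707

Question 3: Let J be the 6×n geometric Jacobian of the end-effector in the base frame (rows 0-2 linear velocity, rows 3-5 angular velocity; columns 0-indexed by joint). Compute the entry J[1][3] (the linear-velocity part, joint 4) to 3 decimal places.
1.414

axis z_3 = (-0.6124,0.6124,-0.5000); lever o_n−o_3 = (-3.4408,-2.2161,-0.5000)
cross product → J_v[:, 3] = (-1.4142,1.4142,3.4641)
J_ω[:, 3] = z_3
entry J[1][3] = 1.4142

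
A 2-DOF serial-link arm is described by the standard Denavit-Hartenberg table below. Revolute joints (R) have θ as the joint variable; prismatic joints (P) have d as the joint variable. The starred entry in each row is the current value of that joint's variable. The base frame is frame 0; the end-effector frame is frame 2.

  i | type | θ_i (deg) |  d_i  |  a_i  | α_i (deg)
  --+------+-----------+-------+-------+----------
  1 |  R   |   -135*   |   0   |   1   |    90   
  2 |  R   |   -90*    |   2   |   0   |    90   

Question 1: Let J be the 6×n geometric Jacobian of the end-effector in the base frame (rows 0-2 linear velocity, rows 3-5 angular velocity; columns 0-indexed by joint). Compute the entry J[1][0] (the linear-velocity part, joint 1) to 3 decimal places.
axis z_0 = ẑ; lever o_n−o_0 = (-2.1213,0.7071,0.0000)
cross product → J_v[:, 0] = (-0.7071,-2.1213,0.0000)
J_ω[:, 0] = z_0
entry J[1][0] = -2.1213

-2.121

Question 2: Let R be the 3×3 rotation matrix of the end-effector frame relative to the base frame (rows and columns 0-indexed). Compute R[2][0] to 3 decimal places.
-1.000

End-effector x-axis (col 0 of R) = (-0.0000,-0.0000,-1.0000)
R[2][0] = -1.0000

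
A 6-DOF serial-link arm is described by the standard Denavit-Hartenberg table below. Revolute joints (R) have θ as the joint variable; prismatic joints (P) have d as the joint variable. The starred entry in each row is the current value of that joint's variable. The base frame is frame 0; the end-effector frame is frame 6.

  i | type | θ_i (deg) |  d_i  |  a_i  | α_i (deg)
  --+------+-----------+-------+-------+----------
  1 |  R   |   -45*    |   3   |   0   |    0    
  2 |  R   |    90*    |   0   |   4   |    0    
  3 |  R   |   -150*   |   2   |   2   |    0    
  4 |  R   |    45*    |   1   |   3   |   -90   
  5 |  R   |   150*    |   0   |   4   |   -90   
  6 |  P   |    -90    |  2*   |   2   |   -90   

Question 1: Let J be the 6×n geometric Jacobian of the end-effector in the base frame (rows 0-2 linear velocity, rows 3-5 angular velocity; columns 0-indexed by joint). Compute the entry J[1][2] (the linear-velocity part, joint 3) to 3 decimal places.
axis z_2 = (0.0000,0.0000,1.0000); lever o_n−o_2 = (0.4824,0.3361,2.7321)
cross product → J_v[:, 2] = (-0.3361,0.4824,0.0000)
J_ω[:, 2] = z_2
entry J[1][2] = 0.4824

0.482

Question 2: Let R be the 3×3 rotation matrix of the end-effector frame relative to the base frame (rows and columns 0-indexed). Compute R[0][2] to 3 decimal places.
-0.433

End-effector z-axis (col 2 of R) = (-0.4330,0.7500,-0.5000)
R[0][2] = -0.4330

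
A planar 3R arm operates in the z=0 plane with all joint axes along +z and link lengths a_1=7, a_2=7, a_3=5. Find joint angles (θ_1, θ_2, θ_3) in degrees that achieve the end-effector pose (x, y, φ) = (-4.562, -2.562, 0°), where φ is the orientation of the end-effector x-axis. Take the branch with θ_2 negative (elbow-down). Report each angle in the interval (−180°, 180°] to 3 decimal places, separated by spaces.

wrist centre = target − a_3·(cos φ, sin φ) = (-9.5620, -2.5620)
cos θ_2 = (97.9957−7²−7²)/(2·7·7) = -0.0000; θ_2 = -90.0025° (elbow-down)
β = atan2(-2.5620,-9.5620) = -165.0007°; ψ = atan2(-7.0000,6.9997) = -45.0013°
θ_1 = β − ψ = -119.9995°
θ_3 = φ − θ_1 − θ_2 = -149.9980° (wrapped to (-180°,180°])

-119.999 -90.003 -149.998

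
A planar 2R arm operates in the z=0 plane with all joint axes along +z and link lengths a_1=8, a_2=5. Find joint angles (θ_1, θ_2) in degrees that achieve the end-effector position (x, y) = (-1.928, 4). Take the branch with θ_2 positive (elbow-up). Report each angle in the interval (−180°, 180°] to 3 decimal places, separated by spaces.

cos θ_2 = (19.7172−8²−5²)/(2·8·5) = -0.8660; θ_2 = 150.0011° (elbow-up)
β = atan2(4.0000,-1.9280) = 115.7341°; ψ = atan2(2.4999,3.6698) = 34.2630°
θ_1 = β − ψ = 81.4710°

81.471 150.001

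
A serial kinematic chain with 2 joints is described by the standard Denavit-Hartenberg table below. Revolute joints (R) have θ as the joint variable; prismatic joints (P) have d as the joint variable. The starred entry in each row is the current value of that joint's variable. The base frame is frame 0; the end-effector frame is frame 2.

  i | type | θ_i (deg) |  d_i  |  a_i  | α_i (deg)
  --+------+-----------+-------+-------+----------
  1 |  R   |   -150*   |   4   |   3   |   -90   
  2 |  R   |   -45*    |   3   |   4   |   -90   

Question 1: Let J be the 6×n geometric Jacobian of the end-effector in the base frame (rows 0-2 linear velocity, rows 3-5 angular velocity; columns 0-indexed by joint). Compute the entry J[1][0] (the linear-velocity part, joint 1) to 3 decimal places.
-3.548

axis z_0 = ẑ; lever o_n−o_0 = (-3.5476,-5.5123,6.8284)
cross product → J_v[:, 0] = (5.5123,-3.5476,0.0000)
J_ω[:, 0] = z_0
entry J[1][0] = -3.5476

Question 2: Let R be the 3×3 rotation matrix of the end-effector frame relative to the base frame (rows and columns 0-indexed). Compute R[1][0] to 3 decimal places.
-0.354

End-effector x-axis (col 0 of R) = (-0.6124,-0.3536,0.7071)
R[1][0] = -0.3536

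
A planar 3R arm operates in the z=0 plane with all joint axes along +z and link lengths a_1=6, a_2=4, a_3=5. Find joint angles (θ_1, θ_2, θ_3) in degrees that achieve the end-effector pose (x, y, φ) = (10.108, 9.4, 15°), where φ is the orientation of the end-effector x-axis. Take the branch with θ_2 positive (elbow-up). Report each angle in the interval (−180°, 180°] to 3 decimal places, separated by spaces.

44.994 30.006 -60.000

wrist centre = target − a_3·(cos φ, sin φ) = (5.2784, 8.1059)
cos θ_2 = (93.5669−6²−4²)/(2·6·4) = 0.8660; θ_2 = 30.0056° (elbow-up)
β = atan2(8.1059,5.2784) = 56.9288°; ψ = atan2(2.0003,9.4639) = 11.9346°
θ_1 = β − ψ = 44.9941°
θ_3 = φ − θ_1 − θ_2 = -59.9997° (wrapped to (-180°,180°])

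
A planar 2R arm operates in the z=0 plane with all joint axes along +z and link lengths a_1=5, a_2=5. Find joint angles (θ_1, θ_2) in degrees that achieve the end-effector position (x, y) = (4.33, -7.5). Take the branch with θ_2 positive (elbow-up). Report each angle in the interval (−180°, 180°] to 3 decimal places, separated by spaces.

-90.001 60.001

cos θ_2 = (74.9989−5²−5²)/(2·5·5) = 0.5000; θ_2 = 60.0015° (elbow-up)
β = atan2(-7.5000,4.3300) = -60.0007°; ψ = atan2(4.3302,7.4999) = 30.0007°
θ_1 = β − ψ = -90.0015°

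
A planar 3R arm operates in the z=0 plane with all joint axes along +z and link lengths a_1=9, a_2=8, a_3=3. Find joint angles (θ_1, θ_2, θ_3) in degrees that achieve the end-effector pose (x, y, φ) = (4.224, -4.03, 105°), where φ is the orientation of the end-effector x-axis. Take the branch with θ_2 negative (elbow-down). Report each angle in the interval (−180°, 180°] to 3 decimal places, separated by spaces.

0.004 -120.001 -135.004

wrist centre = target − a_3·(cos φ, sin φ) = (5.0005, -6.9278)
cos θ_2 = (72.9987−9²−8²)/(2·9·8) = -0.5000; θ_2 = -120.0006° (elbow-down)
β = atan2(-6.9278,5.0005) = -54.1783°; ψ = atan2(-6.9282,4.9999) = -54.1827°
θ_1 = β − ψ = 0.0044°
θ_3 = φ − θ_1 − θ_2 = -135.0038° (wrapped to (-180°,180°])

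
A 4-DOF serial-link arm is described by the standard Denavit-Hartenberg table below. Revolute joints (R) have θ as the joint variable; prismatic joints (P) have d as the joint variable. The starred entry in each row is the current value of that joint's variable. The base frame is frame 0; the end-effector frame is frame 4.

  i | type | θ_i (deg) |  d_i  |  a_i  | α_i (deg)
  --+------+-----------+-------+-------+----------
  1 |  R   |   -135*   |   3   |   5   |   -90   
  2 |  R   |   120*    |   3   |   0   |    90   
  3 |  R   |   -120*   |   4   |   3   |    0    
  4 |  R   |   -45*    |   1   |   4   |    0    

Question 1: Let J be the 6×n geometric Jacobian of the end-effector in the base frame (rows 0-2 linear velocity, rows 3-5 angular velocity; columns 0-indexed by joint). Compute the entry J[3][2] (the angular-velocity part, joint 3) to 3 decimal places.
-0.612

axis z_2 = (-0.6124,-0.6124,-0.5000); lever o_n−o_2 = (-7.5274,-2.3890,2.1451)
cross product → J_v[:, 2] = (-2.5081,5.0773,-3.1466)
J_ω[:, 2] = z_2
entry J[3][2] = -0.6124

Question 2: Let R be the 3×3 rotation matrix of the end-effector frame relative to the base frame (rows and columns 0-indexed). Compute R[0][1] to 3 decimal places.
End-effector y-axis (col 1 of R) = (-0.5915,0.7745,-0.2241)
R[0][1] = -0.5915

-0.592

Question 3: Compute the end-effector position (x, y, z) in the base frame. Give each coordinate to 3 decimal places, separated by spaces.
after link 1: o_1 = (-3.5355, -3.5355, 3.0000)
after link 2: o_2 = (-1.4142, -5.6569, 3.0000)
after link 3: o_3 = (-6.2312, -6.7996, 2.2990)
after link 4: o_4 = (-8.9416, -8.0459, 5.1451)

-8.942 -8.046 5.145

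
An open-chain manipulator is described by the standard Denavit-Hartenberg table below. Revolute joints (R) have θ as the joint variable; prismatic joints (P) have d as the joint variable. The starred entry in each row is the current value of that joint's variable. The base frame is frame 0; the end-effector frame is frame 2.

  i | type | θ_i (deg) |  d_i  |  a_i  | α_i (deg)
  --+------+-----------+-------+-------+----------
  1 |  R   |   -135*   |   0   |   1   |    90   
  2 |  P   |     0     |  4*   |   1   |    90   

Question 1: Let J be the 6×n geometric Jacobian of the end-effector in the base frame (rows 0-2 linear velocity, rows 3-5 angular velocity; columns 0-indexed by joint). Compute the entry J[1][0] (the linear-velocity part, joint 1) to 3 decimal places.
axis z_0 = ẑ; lever o_n−o_0 = (-4.2426,1.4142,0.0000)
cross product → J_v[:, 0] = (-1.4142,-4.2426,0.0000)
J_ω[:, 0] = z_0
entry J[1][0] = -4.2426

-4.243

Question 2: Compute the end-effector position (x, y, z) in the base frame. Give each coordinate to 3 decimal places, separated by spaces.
after link 1: o_1 = (-0.7071, -0.7071, 0.0000)
after link 2: o_2 = (-4.2426, 1.4142, 0.0000)

-4.243 1.414 0.000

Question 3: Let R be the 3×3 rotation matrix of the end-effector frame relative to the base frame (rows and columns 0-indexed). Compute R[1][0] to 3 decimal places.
End-effector x-axis (col 0 of R) = (-0.7071,-0.7071,0.0000)
R[1][0] = -0.7071

-0.707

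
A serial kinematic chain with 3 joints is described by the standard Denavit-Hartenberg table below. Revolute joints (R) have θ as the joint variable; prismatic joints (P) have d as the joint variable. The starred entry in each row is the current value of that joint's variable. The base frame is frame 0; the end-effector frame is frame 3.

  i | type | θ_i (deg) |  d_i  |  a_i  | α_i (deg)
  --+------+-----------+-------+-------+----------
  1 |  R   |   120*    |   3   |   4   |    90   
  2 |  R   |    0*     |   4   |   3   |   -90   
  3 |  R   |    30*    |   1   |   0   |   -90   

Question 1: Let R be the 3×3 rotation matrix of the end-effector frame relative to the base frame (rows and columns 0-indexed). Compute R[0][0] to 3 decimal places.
End-effector x-axis (col 0 of R) = (-0.8660,0.5000,0.0000)
R[0][0] = -0.8660

-0.866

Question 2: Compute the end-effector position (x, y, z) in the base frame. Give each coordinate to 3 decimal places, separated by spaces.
after link 1: o_1 = (-2.0000, 3.4641, 3.0000)
after link 2: o_2 = (-0.0359, 8.0622, 3.0000)
after link 3: o_3 = (-0.0359, 8.0622, 4.0000)

-0.036 8.062 4.000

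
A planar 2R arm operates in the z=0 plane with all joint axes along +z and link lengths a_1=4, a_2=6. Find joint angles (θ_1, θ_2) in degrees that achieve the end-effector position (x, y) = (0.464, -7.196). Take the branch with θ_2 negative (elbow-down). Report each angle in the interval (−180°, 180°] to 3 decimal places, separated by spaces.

cos θ_2 = (51.9977−4²−6²)/(2·4·6) = -0.0000; θ_2 = -90.0027° (elbow-down)
β = atan2(-7.1960,0.4640) = -86.3107°; ψ = atan2(-6.0000,3.9997) = -56.3118°
θ_1 = β − ψ = -29.9988°

-29.999 -90.003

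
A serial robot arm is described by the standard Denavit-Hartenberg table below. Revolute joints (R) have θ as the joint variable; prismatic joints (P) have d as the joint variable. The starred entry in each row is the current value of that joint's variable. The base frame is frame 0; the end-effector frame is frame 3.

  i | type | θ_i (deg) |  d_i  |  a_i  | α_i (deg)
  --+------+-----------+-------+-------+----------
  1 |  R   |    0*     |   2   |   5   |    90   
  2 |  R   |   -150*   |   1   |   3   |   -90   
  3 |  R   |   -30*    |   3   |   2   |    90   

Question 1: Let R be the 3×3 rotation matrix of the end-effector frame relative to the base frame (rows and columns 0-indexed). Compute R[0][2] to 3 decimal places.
End-effector z-axis (col 2 of R) = (0.4330,-0.8660,0.2500)
R[0][2] = 0.4330

0.433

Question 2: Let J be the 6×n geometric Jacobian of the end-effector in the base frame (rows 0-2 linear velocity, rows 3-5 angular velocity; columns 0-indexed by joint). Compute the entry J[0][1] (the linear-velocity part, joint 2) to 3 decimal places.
4.964

axis z_1 = (0.0000,-1.0000,0.0000); lever o_n−o_1 = (-2.5981,-2.0000,-4.9641)
cross product → J_v[:, 1] = (4.9641,-0.0000,-2.5981)
J_ω[:, 1] = z_1
entry J[0][1] = 4.9641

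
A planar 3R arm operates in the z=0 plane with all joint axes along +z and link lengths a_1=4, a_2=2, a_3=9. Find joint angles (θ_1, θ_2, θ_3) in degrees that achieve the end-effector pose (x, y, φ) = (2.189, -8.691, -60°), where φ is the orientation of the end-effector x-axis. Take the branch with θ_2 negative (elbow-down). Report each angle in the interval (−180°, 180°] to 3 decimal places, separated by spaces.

-134.993 -149.991 -135.016

wrist centre = target − a_3·(cos φ, sin φ) = (-2.3110, -0.8968)
cos θ_2 = (6.1449−4²−2²)/(2·4·2) = -0.8659; θ_2 = -149.9905° (elbow-down)
β = atan2(-0.8968,-2.3110) = -158.7915°; ψ = atan2(-1.0003,2.2681) = -23.7985°
θ_1 = β − ψ = -134.9930°
θ_3 = φ − θ_1 − θ_2 = -135.0165° (wrapped to (-180°,180°])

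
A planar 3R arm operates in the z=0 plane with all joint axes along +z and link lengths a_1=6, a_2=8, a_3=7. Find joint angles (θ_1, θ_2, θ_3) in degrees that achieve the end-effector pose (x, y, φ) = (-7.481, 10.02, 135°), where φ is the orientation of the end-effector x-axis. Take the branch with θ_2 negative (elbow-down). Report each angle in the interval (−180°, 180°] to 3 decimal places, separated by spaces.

-156.939 -135.003 66.941

wrist centre = target − a_3·(cos φ, sin φ) = (-2.5313, 5.0703)
cos θ_2 = (32.1147−6²−8²)/(2·6·8) = -0.7071; θ_2 = -135.0026° (elbow-down)
β = atan2(5.0703,-2.5313) = 116.5300°; ψ = atan2(-5.6566,0.3429) = -86.5311°
θ_1 = β − ψ = 203.0611°
θ_3 = φ − θ_1 − θ_2 = 66.9415° (wrapped to (-180°,180°])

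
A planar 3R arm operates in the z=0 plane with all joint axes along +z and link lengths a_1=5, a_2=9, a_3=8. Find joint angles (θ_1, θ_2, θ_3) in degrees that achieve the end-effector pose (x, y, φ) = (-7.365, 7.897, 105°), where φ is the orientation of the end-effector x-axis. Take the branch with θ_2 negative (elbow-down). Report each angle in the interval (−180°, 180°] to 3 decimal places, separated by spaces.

wrist centre = target − a_3·(cos φ, sin φ) = (-5.2944, 0.1696)
cos θ_2 = (28.0599−5²−9²)/(2·5·9) = -0.8660; θ_2 = -149.9972° (elbow-down)
β = atan2(0.1696,-5.2944) = 178.1653°; ψ = atan2(-4.5004,-2.7940) = -121.8335°
θ_1 = β − ψ = 299.9989°
θ_3 = φ − θ_1 − θ_2 = -45.0017° (wrapped to (-180°,180°])

-60.001 -149.997 -45.002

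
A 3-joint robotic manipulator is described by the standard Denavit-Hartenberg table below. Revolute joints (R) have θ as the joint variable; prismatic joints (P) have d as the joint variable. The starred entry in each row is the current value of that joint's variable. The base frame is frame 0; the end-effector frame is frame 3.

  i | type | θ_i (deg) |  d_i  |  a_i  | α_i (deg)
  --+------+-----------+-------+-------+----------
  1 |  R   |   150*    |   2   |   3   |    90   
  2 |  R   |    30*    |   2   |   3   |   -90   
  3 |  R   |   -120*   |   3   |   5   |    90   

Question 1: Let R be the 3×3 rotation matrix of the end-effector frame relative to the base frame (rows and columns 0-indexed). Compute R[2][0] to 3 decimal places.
End-effector x-axis (col 0 of R) = (0.8080,0.5335,-0.2500)
R[2][0] = -0.2500

-0.250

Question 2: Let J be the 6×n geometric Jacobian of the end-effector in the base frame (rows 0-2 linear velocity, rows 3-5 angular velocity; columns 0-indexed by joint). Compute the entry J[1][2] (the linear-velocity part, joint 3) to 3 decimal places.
4.040

axis z_2 = (0.4330,-0.2500,0.8660); lever o_n−o_2 = (5.3391,1.9175,1.3481)
cross product → J_v[:, 2] = (-1.9976,4.0401,2.1651)
J_ω[:, 2] = z_2
entry J[1][2] = 4.0401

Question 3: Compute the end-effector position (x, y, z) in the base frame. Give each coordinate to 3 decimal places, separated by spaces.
1.491 6.449 4.848

after link 1: o_1 = (-2.5981, 1.5000, 2.0000)
after link 2: o_2 = (-3.8481, 4.5311, 3.5000)
after link 3: o_3 = (1.4910, 6.4486, 4.8481)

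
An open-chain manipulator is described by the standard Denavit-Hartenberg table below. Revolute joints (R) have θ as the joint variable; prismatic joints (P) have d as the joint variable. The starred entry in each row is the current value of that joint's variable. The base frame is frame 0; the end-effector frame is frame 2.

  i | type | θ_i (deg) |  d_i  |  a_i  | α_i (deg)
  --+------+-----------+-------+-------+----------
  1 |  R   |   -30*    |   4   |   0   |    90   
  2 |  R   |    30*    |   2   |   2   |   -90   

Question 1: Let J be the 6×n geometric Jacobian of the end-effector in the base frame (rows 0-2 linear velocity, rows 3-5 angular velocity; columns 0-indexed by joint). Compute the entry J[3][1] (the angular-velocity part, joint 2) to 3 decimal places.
-0.500

axis z_1 = (-0.5000,-0.8660,0.0000); lever o_n−o_1 = (0.5000,-2.5981,1.0000)
cross product → J_v[:, 1] = (-0.8660,0.5000,1.7321)
J_ω[:, 1] = z_1
entry J[3][1] = -0.5000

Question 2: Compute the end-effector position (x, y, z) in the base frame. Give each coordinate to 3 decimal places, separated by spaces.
0.500 -2.598 5.000

after link 1: o_1 = (0.0000, 0.0000, 4.0000)
after link 2: o_2 = (0.5000, -2.5981, 5.0000)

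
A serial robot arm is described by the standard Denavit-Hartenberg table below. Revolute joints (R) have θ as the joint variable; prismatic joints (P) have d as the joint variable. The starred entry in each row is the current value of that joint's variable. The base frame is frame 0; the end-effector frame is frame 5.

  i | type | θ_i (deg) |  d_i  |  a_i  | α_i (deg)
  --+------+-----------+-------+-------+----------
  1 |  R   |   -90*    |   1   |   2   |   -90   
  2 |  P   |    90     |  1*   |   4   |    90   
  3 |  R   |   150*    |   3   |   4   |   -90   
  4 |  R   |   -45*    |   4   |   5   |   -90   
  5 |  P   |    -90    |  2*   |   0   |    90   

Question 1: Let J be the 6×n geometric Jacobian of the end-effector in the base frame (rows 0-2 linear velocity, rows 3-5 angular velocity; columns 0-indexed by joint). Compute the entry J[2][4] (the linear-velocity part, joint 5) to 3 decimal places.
0.612

prismatic axis z_4 = (0.3536,0.7071,0.6124)
J_v[:, 4] = z_4; J_ω[:, 4] = (0,0,0)
entry J[2][4] = 0.6124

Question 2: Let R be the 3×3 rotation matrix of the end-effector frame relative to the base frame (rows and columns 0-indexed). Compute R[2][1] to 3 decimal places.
0.612

End-effector y-axis (col 1 of R) = (0.3536,0.7071,0.6124)
R[2][1] = 0.6124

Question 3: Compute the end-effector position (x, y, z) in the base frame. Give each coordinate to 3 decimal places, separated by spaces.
2.011 -7.121 6.751

after link 1: o_1 = (0.0000, -2.0000, 1.0000)
after link 2: o_2 = (1.0000, -2.0000, -3.0000)
after link 3: o_3 = (3.0000, -5.0000, 0.4641)
after link 4: o_4 = (1.3037, -8.5355, 5.5260)
after link 5: o_5 = (2.0108, -7.1213, 6.7507)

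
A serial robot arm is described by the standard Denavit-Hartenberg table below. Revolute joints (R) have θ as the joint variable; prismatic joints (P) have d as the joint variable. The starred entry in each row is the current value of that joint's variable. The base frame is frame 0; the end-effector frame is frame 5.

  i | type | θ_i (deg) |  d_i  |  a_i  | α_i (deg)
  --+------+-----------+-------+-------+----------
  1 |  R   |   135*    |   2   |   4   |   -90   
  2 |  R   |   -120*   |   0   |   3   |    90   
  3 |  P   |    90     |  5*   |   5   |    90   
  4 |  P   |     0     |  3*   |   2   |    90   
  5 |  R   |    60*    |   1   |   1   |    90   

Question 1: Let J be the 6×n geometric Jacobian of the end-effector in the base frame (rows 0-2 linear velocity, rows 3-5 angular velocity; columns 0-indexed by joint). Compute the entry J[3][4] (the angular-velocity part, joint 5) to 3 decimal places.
-0.612

axis z_4 = (-0.6124,0.6124,0.5000); lever o_n−o_4 = (-0.6597,-0.0474,1.2500)
cross product → J_v[:, 4] = (0.7891,0.4356,0.4330)
J_ω[:, 4] = z_4
entry J[3][4] = -0.6124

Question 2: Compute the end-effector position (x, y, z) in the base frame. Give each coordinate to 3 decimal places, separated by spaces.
after link 1: o_1 = (-2.8284, 2.8284, 2.0000)
after link 2: o_2 = (-1.7678, 1.7678, 4.5981)
after link 3: o_3 = (-2.2414, -4.8296, 2.0981)
after link 4: o_4 = (-2.5950, -7.3045, 4.6962)
after link 5: o_5 = (-3.2547, -7.3519, 5.9462)

-3.255 -7.352 5.946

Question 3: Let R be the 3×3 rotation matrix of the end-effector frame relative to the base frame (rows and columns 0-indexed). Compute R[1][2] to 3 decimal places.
End-effector z-axis (col 2 of R) = (-0.7891,-0.4356,-0.4330)
R[1][2] = -0.4356

-0.436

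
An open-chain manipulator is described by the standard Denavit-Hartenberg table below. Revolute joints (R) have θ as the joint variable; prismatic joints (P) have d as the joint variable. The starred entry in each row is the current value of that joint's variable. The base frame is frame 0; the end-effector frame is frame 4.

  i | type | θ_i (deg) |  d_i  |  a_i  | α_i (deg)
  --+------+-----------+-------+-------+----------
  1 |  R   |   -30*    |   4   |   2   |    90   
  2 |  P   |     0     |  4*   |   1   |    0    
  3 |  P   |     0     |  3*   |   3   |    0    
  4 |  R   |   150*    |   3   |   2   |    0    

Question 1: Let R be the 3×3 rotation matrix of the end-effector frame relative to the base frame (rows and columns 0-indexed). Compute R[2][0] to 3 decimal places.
0.500

End-effector x-axis (col 0 of R) = (-0.7500,0.4330,0.5000)
R[2][0] = 0.5000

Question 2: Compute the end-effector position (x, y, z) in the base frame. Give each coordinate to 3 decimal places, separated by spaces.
after link 1: o_1 = (1.7321, -1.0000, 4.0000)
after link 2: o_2 = (0.5981, -4.9641, 4.0000)
after link 3: o_3 = (1.6962, -9.0622, 4.0000)
after link 4: o_4 = (-1.3038, -10.7942, 5.0000)

-1.304 -10.794 5.000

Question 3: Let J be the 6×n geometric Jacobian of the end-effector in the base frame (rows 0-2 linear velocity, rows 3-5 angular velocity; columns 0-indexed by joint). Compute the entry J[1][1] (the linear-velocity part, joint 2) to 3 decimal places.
-0.866

prismatic axis z_1 = (-0.5000,-0.8660,0.0000)
J_v[:, 1] = z_1; J_ω[:, 1] = (0,0,0)
entry J[1][1] = -0.8660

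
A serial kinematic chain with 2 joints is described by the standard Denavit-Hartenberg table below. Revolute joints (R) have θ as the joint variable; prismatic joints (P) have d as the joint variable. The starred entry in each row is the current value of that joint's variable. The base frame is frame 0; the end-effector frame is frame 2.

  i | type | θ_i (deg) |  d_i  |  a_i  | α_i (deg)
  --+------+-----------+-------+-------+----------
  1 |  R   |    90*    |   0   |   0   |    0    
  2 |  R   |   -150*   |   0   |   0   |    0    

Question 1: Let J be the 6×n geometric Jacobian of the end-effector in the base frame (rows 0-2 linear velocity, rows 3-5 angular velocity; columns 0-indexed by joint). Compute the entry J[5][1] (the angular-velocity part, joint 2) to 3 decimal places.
axis z_1 = (0.0000,0.0000,1.0000); lever o_n−o_1 = (0.0000,0.0000,0.0000)
cross product → J_v[:, 1] = (0.0000,0.0000,0.0000)
J_ω[:, 1] = z_1
entry J[5][1] = 1.0000

1.000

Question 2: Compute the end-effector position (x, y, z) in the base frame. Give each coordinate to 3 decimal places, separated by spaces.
0.000 0.000 0.000

after link 1: o_1 = (0.0000, 0.0000, 0.0000)
after link 2: o_2 = (0.0000, 0.0000, 0.0000)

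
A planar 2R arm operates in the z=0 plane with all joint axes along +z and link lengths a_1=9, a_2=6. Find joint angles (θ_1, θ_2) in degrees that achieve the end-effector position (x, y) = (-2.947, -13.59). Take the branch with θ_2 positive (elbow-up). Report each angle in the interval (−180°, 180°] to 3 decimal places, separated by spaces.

-119.998 44.996

cos θ_2 = (193.3729−9²−6²)/(2·9·6) = 0.7072; θ_2 = 44.9960° (elbow-up)
β = atan2(-13.5900,-2.9470) = -102.2352°; ψ = atan2(4.2423,13.2429) = 17.7627°
θ_1 = β − ψ = -119.9979°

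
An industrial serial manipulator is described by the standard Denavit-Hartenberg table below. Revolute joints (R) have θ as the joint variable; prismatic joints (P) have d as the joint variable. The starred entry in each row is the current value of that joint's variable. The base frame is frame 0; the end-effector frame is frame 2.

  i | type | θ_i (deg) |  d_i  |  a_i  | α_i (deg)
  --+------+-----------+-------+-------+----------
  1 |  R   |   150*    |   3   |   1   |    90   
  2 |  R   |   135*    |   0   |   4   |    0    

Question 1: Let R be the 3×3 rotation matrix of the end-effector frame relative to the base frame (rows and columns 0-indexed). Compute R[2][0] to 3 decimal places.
End-effector x-axis (col 0 of R) = (0.6124,-0.3536,0.7071)
R[2][0] = 0.7071

0.707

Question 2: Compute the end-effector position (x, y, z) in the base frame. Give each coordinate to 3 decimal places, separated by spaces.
after link 1: o_1 = (-0.8660, 0.5000, 3.0000)
after link 2: o_2 = (1.5835, -0.9142, 5.8284)

1.583 -0.914 5.828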